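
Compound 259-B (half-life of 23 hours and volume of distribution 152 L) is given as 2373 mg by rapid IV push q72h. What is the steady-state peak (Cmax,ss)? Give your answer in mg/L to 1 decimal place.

τ/t½ = 72/23 ≈ 3.1304, so fraction remaining f = (1/2)^(72/23) ≈ 0.1142.
Accumulation ratio R = 1/(1 − f) ≈ 1/0.8858 ≈ 1.1289.
Each bolus raises the concentration by D/Vd = 2373/152 ≈ 15.612 mg/L.
Cmax,ss = C₀/(1 − f) ≈ 15.612/0.8858 ≈ 17.625 mg/L.

17.6 mg/L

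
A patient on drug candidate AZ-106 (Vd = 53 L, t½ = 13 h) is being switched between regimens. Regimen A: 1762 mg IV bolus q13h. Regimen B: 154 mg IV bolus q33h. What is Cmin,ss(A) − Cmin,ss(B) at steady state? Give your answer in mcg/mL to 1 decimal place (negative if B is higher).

Regimen A: f = (1/2)^(13/13) ≈ 0.5000; Cmin,ss = (1762/53)·f/(1−f) ≈ 33.245 mcg/mL.
Regimen B: f = (1/2)^(33/13) ≈ 0.1721; Cmin,ss = (154/53)·f/(1−f) ≈ 0.604 mcg/mL.
Difference ≈ 33.245 − 0.604 ≈ 32.641 mcg/mL.

32.6 mcg/mL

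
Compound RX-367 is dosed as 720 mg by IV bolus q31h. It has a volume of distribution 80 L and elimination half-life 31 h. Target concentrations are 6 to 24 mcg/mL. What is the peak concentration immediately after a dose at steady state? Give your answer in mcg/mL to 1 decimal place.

18.0 mcg/mL

The dosing interval is 1 half-life, so f = 2^(−1) = 0.5.
Accumulation ratio R = 1/(1 − f) = 1/0.5 = 2/1.
Single-dose peak C₀ = D/Vd = 720/80 = 9 mcg/mL.
Steady-state peak Cmax,ss = C₀·R = 9 × 2/1 ≈ 18.000 mcg/mL.
Peak 18.0 mcg/mL vs MTC 24 mcg/mL: below toxic threshold.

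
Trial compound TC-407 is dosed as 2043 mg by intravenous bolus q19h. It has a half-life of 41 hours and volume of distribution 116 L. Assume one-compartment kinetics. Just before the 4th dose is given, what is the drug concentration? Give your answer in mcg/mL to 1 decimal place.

28.8 mcg/mL

f = (1/2)^(τ/t½) = (1/2)^(19/41) ≈ 0.7253.
C₀ = D/Vd = 2043/116 ≈ 17.612 mcg/mL.
Before the 4th dose, 3 doses have been given. Superposition: Cmin = C₀·(f + f² + … + f^3).
≈ 17.612 × (0.7253 + 0.5261 + 0.3816) ≈ 17.612 × 1.6330 ≈ 28.760 mcg/mL.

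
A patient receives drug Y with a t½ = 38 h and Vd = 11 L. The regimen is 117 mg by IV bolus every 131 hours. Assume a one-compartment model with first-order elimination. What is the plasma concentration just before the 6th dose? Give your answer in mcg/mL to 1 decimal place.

f = (1/2)^(τ/t½) = (1/2)^(131/38) ≈ 0.0917.
C₀ = D/Vd = 117/11 ≈ 10.636 mcg/mL.
Before the 6th dose, 5 doses have been given. Superposition: Cmin = C₀·(f + f² + … + f^5).
≈ 10.636 × (0.0917 + 0.0084 + 0.0008 + 0.0001 + 0.0000) ≈ 10.636 × 0.1010 ≈ 1.074 mcg/mL.

1.1 mcg/mL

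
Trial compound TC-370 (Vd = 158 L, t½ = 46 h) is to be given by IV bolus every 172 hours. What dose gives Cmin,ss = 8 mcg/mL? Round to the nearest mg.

15615 mg

τ/t½ = 172/46 ≈ 3.7391, so f = (1/2)^(172/46) ≈ 0.074888.
Cmin,ss = (D/Vd)·f/(1−f), so D = Cmin,ss·Vd·(1−f)/f.
D = 8 × 158 × (1−f)/f ≈ 8 × 158 × 12.35327 ≈ 15614.53 mg.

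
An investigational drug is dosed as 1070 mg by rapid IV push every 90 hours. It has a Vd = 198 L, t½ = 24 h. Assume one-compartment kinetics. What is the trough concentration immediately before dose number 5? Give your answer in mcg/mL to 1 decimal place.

0.4 mcg/mL

f = (1/2)^(τ/t½) = (1/2)^(90/24) ≈ 0.0743.
C₀ = D/Vd = 1070/198 ≈ 5.404 mcg/mL.
Before the 5th dose, 4 doses have been given. Superposition: Cmin = C₀·(f + f² + … + f^4).
≈ 5.404 × (0.0743 + 0.0055 + 0.0004 + 0.0000) ≈ 5.404 × 0.0802 ≈ 0.433 mcg/mL.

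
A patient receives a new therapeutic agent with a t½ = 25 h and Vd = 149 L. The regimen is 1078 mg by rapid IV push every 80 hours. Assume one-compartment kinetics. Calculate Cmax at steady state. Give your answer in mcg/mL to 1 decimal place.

k = ln2/t½ = ln2/25 ≈ 0.027726 h⁻¹; fraction remaining f = e^(−kτ) = e^(−0.027726×80) ≈ 0.1088.
Accumulation ratio R = 1/(1 − f) ≈ 1/0.8912 ≈ 1.1221.
Single-dose peak C₀ = D/Vd = 1078/149 ≈ 7.235 mcg/mL.
Steady-state peak Cmax,ss = C₀·R ≈ 7.235 × 1.1221 ≈ 8.118 mcg/mL.

8.1 mcg/mL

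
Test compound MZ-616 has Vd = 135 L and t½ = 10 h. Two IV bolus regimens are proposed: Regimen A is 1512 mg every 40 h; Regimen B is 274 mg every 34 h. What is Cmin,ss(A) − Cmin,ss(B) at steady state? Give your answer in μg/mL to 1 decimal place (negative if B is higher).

Regimen A: f = (1/2)^(40/10) ≈ 0.0625; Cmin,ss = (1512/135)·f/(1−f) ≈ 0.747 μg/mL.
Regimen B: f = (1/2)^(34/10) ≈ 0.0947; Cmin,ss = (274/135)·f/(1−f) ≈ 0.212 μg/mL.
Difference ≈ 0.747 − 0.212 ≈ 0.535 μg/mL.

0.5 μg/mL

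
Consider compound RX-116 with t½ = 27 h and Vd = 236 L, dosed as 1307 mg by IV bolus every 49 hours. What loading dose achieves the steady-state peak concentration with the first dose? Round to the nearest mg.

1826 mg

f = (1/2)^(49/27) ≈ 0.284241; accumulation ratio R = 1/(1−f) ≈ 1.39712.
Loading dose to hit Cmax,ss on first dose: D_load = D_maint·R ≈ 1307 × 1.39712 ≈ 1826.04 mg.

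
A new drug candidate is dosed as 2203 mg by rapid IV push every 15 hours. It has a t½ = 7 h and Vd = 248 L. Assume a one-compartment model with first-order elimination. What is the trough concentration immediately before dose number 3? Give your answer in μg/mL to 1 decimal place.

2.5 μg/mL

f = (1/2)^(τ/t½) = (1/2)^(15/7) ≈ 0.2264.
C₀ = D/Vd = 2203/248 ≈ 8.883 μg/mL.
Before the 3rd dose, 2 doses have been given. Superposition: Cmin = C₀·(f + f²).
≈ 8.883 × (0.2264 + 0.0513) ≈ 8.883 × 0.2777 ≈ 2.467 μg/mL.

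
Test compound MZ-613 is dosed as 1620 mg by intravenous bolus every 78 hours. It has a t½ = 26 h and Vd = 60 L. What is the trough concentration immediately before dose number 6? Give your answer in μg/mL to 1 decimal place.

f = (1/2)^(τ/t½) = (1/2)^(78/26) ≈ 0.1250.
C₀ = D/Vd = 1620/60 ≈ 27.000 μg/mL.
Before the 6th dose, 5 doses have been given. Superposition: Cmin = C₀·(f + f² + … + f^5).
≈ 27.000 × (0.1250 + 0.0156 + 0.0020 + 0.0002 + 0.0000) ≈ 27.000 × 0.1428 ≈ 3.856 μg/mL.

3.9 μg/mL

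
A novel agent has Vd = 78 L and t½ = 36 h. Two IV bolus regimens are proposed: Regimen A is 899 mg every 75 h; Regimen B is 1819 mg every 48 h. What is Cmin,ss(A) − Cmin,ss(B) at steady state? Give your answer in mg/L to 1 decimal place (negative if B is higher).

Regimen A: f = (1/2)^(75/36) ≈ 0.2360; Cmin,ss = (899/78)·f/(1−f) ≈ 3.560 mg/L.
Regimen B: f = (1/2)^(48/36) ≈ 0.3969; Cmin,ss = (1819/78)·f/(1−f) ≈ 15.347 mg/L.
Difference ≈ 3.560 − 15.347 ≈ -11.787 mg/L.

-11.8 mg/L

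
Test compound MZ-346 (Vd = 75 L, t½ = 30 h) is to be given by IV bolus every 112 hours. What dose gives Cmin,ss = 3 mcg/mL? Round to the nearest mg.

2767 mg

τ/t½ = 112/30 ≈ 3.7333, so f = (1/2)^(112/30) ≈ 0.075189.
Cmin,ss = (D/Vd)·f/(1−f), so D = Cmin,ss·Vd·(1−f)/f.
D = 3 × 75 × (1−f)/f ≈ 3 × 75 × 12.29982 ≈ 2767.46 mg.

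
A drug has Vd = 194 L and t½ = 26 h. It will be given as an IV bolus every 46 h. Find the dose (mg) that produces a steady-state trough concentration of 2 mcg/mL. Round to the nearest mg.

935 mg

τ/t½ = 46/26 ≈ 1.7692, so f = (1/2)^(46/26) ≈ 0.293365.
Cmin,ss = (D/Vd)·f/(1−f), so D = Cmin,ss·Vd·(1−f)/f.
D = 2 × 194 × (1−f)/f ≈ 2 × 194 × 2.40872 ≈ 934.58 mg.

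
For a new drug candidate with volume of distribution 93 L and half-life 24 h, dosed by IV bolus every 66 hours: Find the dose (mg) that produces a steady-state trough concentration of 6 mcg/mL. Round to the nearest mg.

τ/t½ = 66/24 ≈ 2.75, so f = (1/2)^(66/24) ≈ 0.148651.
Cmin,ss = (D/Vd)·f/(1−f), so D = Cmin,ss·Vd·(1−f)/f.
D = 6 × 93 × (1−f)/f ≈ 6 × 93 × 5.72717 ≈ 3195.76 mg.

3196 mg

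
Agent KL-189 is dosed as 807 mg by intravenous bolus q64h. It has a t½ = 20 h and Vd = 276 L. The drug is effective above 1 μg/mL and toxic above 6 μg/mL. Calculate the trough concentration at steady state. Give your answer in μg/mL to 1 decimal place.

τ/t½ = 64/20 ≈ 3.2, so fraction remaining f = (1/2)^(64/20) ≈ 0.1088.
At steady state, accumulation factor R = 1/(1 − e^(−kτ)) ≈ 1.1221.
Each bolus raises the concentration by D/Vd = 807/276 ≈ 2.924 μg/mL.
Cmax,ss = C₀/(1 − f) ≈ 2.924/0.8912 ≈ 3.281 μg/mL.
Steady-state trough Cmin,ss = Cmax,ss·f ≈ 3.281 × 0.1088 ≈ 0.357 μg/mL.
Trough 0.4 μg/mL vs MEC 1 μg/mL: subtherapeutic.

0.4 μg/mL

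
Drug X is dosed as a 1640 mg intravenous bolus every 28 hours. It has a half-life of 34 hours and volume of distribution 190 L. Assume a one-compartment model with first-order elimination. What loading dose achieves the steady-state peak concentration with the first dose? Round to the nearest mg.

3771 mg

f = (1/2)^(28/34) ≈ 0.565058; accumulation ratio R = 1/(1−f) ≈ 2.29916.
Loading dose to hit Cmax,ss on first dose: D_load = D_maint·R ≈ 1640 × 2.29916 ≈ 3770.62 mg.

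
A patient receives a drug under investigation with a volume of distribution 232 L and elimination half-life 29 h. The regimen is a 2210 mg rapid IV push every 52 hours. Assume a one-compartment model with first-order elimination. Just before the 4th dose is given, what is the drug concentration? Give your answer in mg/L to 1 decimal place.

3.8 mg/L

f = (1/2)^(τ/t½) = (1/2)^(52/29) ≈ 0.2886.
C₀ = D/Vd = 2210/232 ≈ 9.526 mg/L.
Before the 4th dose, 3 doses have been given. Superposition: Cmin = C₀·(f + f² + … + f^3).
≈ 9.526 × (0.2886 + 0.0833 + 0.0240) ≈ 9.526 × 0.3959 ≈ 3.771 mg/L.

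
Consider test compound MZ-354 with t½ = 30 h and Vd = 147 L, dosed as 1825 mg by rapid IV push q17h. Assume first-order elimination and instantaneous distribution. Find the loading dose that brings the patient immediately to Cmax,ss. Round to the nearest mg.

f = (1/2)^(17/30) ≈ 0.675175; accumulation ratio R = 1/(1−f) ≈ 3.07858.
Loading dose to hit Cmax,ss on first dose: D_load = D_maint·R ≈ 1825 × 3.07858 ≈ 5618.41 mg.

5618 mg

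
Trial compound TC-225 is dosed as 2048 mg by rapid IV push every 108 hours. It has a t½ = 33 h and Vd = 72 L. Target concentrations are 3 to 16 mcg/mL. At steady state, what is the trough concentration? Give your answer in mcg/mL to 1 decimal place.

3.3 mcg/mL

τ/t½ = 108/33 ≈ 3.2727, so fraction remaining f = (1/2)^(108/33) ≈ 0.1035.
Accumulation ratio R = 1/(1 − f) ≈ 1/0.8965 ≈ 1.1154.
Single-dose peak C₀ = D/Vd = 2048/72 ≈ 28.444 mcg/mL.
Steady-state peak Cmax,ss = C₀·R ≈ 28.444 × 1.1154 ≈ 31.726 mcg/mL.
Steady-state trough Cmin,ss = Cmax,ss·f ≈ 31.726 × 0.1035 ≈ 3.284 mcg/mL.
Trough 3.3 mcg/mL vs MEC 3 mcg/mL: adequate.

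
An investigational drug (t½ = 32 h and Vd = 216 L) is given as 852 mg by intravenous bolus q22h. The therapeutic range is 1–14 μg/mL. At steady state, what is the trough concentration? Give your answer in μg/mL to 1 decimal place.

6.5 μg/mL

k = ln2/t½ = ln2/32 ≈ 0.021661 h⁻¹; fraction remaining f = e^(−kτ) = e^(−0.021661×22) ≈ 0.6209.
At steady state, accumulation factor R = 1/(1 − e^(−kτ)) ≈ 2.6378.
Each bolus raises the concentration by D/Vd = 852/216 ≈ 3.944 μg/mL.
Cmax,ss = C₀/(1 − f) ≈ 3.944/0.3791 ≈ 10.404 μg/mL.
One interval later, Cmin,ss = Cmax,ss·e^(−kτ) ≈ 10.404 × 0.6209 ≈ 6.460 μg/mL.
Trough 6.5 μg/mL vs MEC 1 μg/mL: adequate.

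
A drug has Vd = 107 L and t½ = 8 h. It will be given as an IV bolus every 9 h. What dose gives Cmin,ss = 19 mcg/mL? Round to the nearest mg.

2401 mg

τ/t½ = 9/8 ≈ 1.125, so f = (1/2)^(9/8) ≈ 0.458502.
Cmin,ss = (D/Vd)·f/(1−f), so D = Cmin,ss·Vd·(1−f)/f.
D = 19 × 107 × (1−f)/f ≈ 19 × 107 × 1.18102 ≈ 2401.01 mg.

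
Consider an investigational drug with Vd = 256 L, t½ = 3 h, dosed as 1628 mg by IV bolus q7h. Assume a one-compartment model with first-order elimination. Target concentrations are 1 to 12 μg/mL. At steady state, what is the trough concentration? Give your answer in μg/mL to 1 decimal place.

1.6 μg/mL

k = ln2/t½ = ln2/3 ≈ 0.231049 h⁻¹; fraction remaining f = e^(−kτ) = e^(−0.231049×7) ≈ 0.1984.
Single-dose peak C₀ = D/Vd = 1628/256 ≈ 6.359 μg/mL.
Steady-state trough Cmin,ss = C₀·f/(1−f) ≈ 6.359 × 0.1984/0.8016 ≈ 1.574 μg/mL.
Trough 1.6 μg/mL vs MEC 1 μg/mL: adequate.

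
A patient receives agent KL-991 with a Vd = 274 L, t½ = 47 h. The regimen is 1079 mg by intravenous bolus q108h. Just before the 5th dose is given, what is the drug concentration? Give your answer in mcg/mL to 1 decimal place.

f = (1/2)^(τ/t½) = (1/2)^(108/47) ≈ 0.2034.
C₀ = D/Vd = 1079/274 ≈ 3.938 mcg/mL.
Before the 5th dose, 4 doses have been given. Superposition: Cmin = C₀·(f + f² + … + f^4).
≈ 3.938 × (0.2034 + 0.0414 + 0.0084 + 0.0017) ≈ 3.938 × 0.2549 ≈ 1.004 mcg/mL.

1.0 mcg/mL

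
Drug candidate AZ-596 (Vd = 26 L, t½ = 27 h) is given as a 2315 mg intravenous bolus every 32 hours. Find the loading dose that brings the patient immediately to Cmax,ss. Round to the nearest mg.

4132 mg

f = (1/2)^(32/27) ≈ 0.439768; accumulation ratio R = 1/(1−f) ≈ 1.78497.
Loading dose to hit Cmax,ss on first dose: D_load = D_maint·R ≈ 2315 × 1.78497 ≈ 4132.21 mg.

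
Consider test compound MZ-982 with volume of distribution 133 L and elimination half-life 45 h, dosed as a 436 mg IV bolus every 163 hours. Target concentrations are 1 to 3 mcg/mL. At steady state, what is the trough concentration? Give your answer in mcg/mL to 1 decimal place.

0.3 mcg/mL

Over one 163-h interval, 163/45 ≈ 3.6222 half-lives elapse, leaving f ≈ 0.0812 of each dose.
At steady state, accumulation factor R = 1/(1 − e^(−kτ)) ≈ 1.0884.
Each bolus raises the concentration by D/Vd = 436/133 ≈ 3.278 mcg/mL.
Cmax,ss = C₀/(1 − f) ≈ 3.278/0.9188 ≈ 3.568 mcg/mL.
Steady-state trough Cmin,ss = Cmax,ss·f ≈ 3.568 × 0.0812 ≈ 0.290 mcg/mL.
Trough 0.3 mcg/mL vs MEC 1 mcg/mL: subtherapeutic.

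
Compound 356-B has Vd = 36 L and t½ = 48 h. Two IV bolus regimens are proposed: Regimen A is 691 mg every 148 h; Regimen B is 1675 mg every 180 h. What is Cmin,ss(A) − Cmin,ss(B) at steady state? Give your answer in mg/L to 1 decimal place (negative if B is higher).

-1.2 mg/L

Regimen A: f = (1/2)^(148/48) ≈ 0.1180; Cmin,ss = (691/36)·f/(1−f) ≈ 2.568 mg/L.
Regimen B: f = (1/2)^(180/48) ≈ 0.0743; Cmin,ss = (1675/36)·f/(1−f) ≈ 3.734 mg/L.
Difference ≈ 2.568 − 3.734 ≈ -1.166 mg/L.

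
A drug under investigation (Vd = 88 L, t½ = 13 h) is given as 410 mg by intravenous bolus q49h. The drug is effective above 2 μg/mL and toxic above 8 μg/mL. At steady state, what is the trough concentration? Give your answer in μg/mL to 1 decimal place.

k = ln2/t½ = ln2/13 ≈ 0.053319 h⁻¹; fraction remaining f = e^(−kτ) = e^(−0.053319×49) ≈ 0.0733.
At steady state, accumulation factor R = 1/(1 − e^(−kτ)) ≈ 1.0791.
Each bolus raises the concentration by D/Vd = 410/88 ≈ 4.659 μg/mL.
Steady-state peak Cmax,ss = C₀·R ≈ 4.659 × 1.0791 ≈ 5.028 μg/mL.
One interval later, Cmin,ss = Cmax,ss·e^(−kτ) ≈ 5.028 × 0.0733 ≈ 0.369 μg/mL.
Trough 0.4 μg/mL vs MEC 2 μg/mL: subtherapeutic.

0.4 μg/mL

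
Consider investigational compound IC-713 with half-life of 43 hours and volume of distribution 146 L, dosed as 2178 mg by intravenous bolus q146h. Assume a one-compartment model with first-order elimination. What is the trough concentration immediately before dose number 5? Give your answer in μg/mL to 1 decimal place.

1.6 μg/mL

f = (1/2)^(τ/t½) = (1/2)^(146/43) ≈ 0.0950.
C₀ = D/Vd = 2178/146 ≈ 14.918 μg/mL.
Before the 5th dose, 4 doses have been given. Superposition: Cmin = C₀·(f + f² + … + f^4).
≈ 14.918 × (0.0950 + 0.0090 + 0.0009 + 0.0001) ≈ 14.918 × 0.1050 ≈ 1.566 μg/mL.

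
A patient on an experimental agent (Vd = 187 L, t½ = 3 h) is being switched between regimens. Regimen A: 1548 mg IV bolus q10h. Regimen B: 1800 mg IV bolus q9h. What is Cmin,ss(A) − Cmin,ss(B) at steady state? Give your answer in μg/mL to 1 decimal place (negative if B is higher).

Regimen A: f = (1/2)^(10/3) ≈ 0.0992; Cmin,ss = (1548/187)·f/(1−f) ≈ 0.912 μg/mL.
Regimen B: f = (1/2)^(9/3) ≈ 0.1250; Cmin,ss = (1800/187)·f/(1−f) ≈ 1.375 μg/mL.
Difference ≈ 0.912 − 1.375 ≈ -0.463 μg/mL.

-0.5 μg/mL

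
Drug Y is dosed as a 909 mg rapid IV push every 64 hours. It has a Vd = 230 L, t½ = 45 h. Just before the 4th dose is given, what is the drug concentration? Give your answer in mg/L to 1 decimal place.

f = (1/2)^(τ/t½) = (1/2)^(64/45) ≈ 0.3731.
C₀ = D/Vd = 909/230 ≈ 3.952 mg/L.
Before the 4th dose, 3 doses have been given. Superposition: Cmin = C₀·(f + f² + … + f^3).
≈ 3.952 × (0.3731 + 0.1392 + 0.0519) ≈ 3.952 × 0.5642 ≈ 2.230 mg/L.

2.2 mg/L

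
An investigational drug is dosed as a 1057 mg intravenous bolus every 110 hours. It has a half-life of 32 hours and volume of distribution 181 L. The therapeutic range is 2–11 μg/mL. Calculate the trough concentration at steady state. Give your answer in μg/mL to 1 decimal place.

0.6 μg/mL

Over one 110-h interval, 110/32 ≈ 3.4375 half-lives elapse, leaving f ≈ 0.0923 of each dose.
Each bolus raises the concentration by D/Vd = 1057/181 ≈ 5.840 μg/mL.
Steady-state trough Cmin,ss = C₀·f/(1−f) ≈ 5.840 × 0.0923/0.9077 ≈ 0.594 μg/mL.
Trough 0.6 μg/mL vs MEC 2 μg/mL: subtherapeutic.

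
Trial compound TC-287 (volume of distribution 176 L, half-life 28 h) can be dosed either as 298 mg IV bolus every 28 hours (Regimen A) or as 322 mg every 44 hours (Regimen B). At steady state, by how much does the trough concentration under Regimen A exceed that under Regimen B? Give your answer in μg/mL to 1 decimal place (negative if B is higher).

Regimen A: f = (1/2)^(28/28) ≈ 0.5000; Cmin,ss = (298/176)·f/(1−f) ≈ 1.693 μg/mL.
Regimen B: f = (1/2)^(44/28) ≈ 0.3365; Cmin,ss = (322/176)·f/(1−f) ≈ 0.928 μg/mL.
Difference ≈ 1.693 − 0.928 ≈ 0.765 μg/mL.

0.8 μg/mL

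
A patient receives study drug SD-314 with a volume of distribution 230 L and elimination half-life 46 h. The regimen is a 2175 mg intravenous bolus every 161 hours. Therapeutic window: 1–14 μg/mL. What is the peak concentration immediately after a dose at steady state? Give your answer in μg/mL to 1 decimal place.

Over one 161-h interval, 161/46 ≈ 3.5 half-lives elapse, leaving f ≈ 0.0884 of each dose.
At steady state, accumulation factor R = 1/(1 − e^(−kτ)) ≈ 1.0970.
Single-dose peak C₀ = D/Vd = 2175/230 ≈ 9.457 μg/mL.
Cmax,ss = C₀/(1 − f) ≈ 9.457/0.9116 ≈ 10.374 μg/mL.
Peak 10.4 μg/mL vs MTC 14 μg/mL: below toxic threshold.

10.4 μg/mL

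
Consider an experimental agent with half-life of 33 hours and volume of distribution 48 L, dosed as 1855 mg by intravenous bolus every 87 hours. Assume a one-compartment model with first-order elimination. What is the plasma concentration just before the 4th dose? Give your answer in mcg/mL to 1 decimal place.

f = (1/2)^(τ/t½) = (1/2)^(87/33) ≈ 0.1608.
C₀ = D/Vd = 1855/48 ≈ 38.646 mcg/mL.
Before the 4th dose, 3 doses have been given. Superposition: Cmin = C₀·(f + f² + … + f^3).
≈ 38.646 × (0.1608 + 0.0259 + 0.0042) ≈ 38.646 × 0.1909 ≈ 7.378 mcg/mL.

7.4 mcg/mL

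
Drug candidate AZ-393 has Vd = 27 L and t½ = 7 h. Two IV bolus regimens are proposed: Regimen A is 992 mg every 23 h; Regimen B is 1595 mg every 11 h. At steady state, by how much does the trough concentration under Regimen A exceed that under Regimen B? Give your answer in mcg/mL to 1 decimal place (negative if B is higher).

Regimen A: f = (1/2)^(23/7) ≈ 0.1025; Cmin,ss = (992/27)·f/(1−f) ≈ 4.196 mcg/mL.
Regimen B: f = (1/2)^(11/7) ≈ 0.3365; Cmin,ss = (1595/27)·f/(1−f) ≈ 29.960 mcg/mL.
Difference ≈ 4.196 − 29.960 ≈ -25.764 mcg/mL.

-25.8 mcg/mL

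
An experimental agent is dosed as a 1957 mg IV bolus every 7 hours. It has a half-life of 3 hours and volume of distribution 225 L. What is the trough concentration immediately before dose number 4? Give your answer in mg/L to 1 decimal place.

2.1 mg/L

f = (1/2)^(τ/t½) = (1/2)^(7/3) ≈ 0.1984.
C₀ = D/Vd = 1957/225 ≈ 8.698 mg/L.
Before the 4th dose, 3 doses have been given. Superposition: Cmin = C₀·(f + f² + … + f^3).
≈ 8.698 × (0.1984 + 0.0394 + 0.0078) ≈ 8.698 × 0.2456 ≈ 2.136 mg/L.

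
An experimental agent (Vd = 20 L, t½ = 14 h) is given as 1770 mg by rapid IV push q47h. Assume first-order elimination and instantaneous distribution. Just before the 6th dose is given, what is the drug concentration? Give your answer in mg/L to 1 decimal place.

9.6 mg/L

f = (1/2)^(τ/t½) = (1/2)^(47/14) ≈ 0.0976.
C₀ = D/Vd = 1770/20 ≈ 88.500 mg/L.
Before the 6th dose, 5 doses have been given. Superposition: Cmin = C₀·(f + f² + … + f^5).
≈ 88.500 × (0.0976 + 0.0095 + 0.0009 + 0.0001 + 0.0000) ≈ 88.500 × 0.1081 ≈ 9.567 mg/L.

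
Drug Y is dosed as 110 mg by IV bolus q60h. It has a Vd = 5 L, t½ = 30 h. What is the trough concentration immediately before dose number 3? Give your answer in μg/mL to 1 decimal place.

6.9 μg/mL

f = (1/2)^(τ/t½) = (1/2)^(60/30) ≈ 0.2500.
C₀ = D/Vd = 110/5 ≈ 22.000 μg/mL.
Before the 3rd dose, 2 doses have been given. Superposition: Cmin = C₀·(f + f²).
≈ 22.000 × (0.2500 + 0.0625) ≈ 22.000 × 0.3125 ≈ 6.875 μg/mL.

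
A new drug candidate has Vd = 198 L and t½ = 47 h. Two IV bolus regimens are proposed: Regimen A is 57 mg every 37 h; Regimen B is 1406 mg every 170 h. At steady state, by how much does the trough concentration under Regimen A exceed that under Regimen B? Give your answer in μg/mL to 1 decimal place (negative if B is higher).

-0.2 μg/mL

Regimen A: f = (1/2)^(37/47) ≈ 0.5795; Cmin,ss = (57/198)·f/(1−f) ≈ 0.397 μg/mL.
Regimen B: f = (1/2)^(170/47) ≈ 0.0815; Cmin,ss = (1406/198)·f/(1−f) ≈ 0.630 μg/mL.
Difference ≈ 0.397 − 0.630 ≈ -0.233 μg/mL.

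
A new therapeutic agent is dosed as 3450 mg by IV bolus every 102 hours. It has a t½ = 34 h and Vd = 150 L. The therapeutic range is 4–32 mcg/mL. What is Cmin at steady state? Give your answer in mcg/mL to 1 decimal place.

3.3 mcg/mL

τ = 102 h = 3 half-lives, so f = (1/2)^3 = 0.125.
Accumulation ratio R = 1/(1 − f) = 1/0.875 = 8/7.
Single-dose peak C₀ = D/Vd = 3450/150 = 23 mcg/mL.
Steady-state peak Cmax,ss = C₀·R = 23 × 8/7 ≈ 26.286 mcg/mL.
Steady-state trough Cmin,ss = Cmax,ss·f ≈ 26.286 × 0.125 ≈ 3.286 mcg/mL.
Trough 3.3 mcg/mL vs MEC 4 mcg/mL: subtherapeutic.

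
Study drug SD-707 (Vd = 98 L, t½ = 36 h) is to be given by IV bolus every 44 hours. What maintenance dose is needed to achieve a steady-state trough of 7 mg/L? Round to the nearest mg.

914 mg

τ/t½ = 44/36 ≈ 1.2222, so f = (1/2)^(44/36) ≈ 0.428622.
Cmin,ss = (D/Vd)·f/(1−f), so D = Cmin,ss·Vd·(1−f)/f.
D = 7 × 98 × (1−f)/f ≈ 7 × 98 × 1.33306 ≈ 914.48 mg.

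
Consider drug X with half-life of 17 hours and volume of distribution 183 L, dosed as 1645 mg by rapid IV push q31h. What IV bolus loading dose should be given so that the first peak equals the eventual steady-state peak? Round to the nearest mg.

2293 mg

f = (1/2)^(31/17) ≈ 0.282529; accumulation ratio R = 1/(1−f) ≈ 1.39378.
Loading dose to hit Cmax,ss on first dose: D_load = D_maint·R ≈ 1645 × 1.39378 ≈ 2292.77 mg.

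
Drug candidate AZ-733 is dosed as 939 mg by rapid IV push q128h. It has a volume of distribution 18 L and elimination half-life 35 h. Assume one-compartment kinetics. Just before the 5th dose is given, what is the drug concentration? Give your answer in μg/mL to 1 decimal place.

f = (1/2)^(τ/t½) = (1/2)^(128/35) ≈ 0.0793.
C₀ = D/Vd = 939/18 ≈ 52.167 μg/mL.
Before the 5th dose, 4 doses have been given. Superposition: Cmin = C₀·(f + f² + … + f^4).
≈ 52.167 × (0.0793 + 0.0063 + 0.0005 + 0.0000) ≈ 52.167 × 0.0861 ≈ 4.492 μg/mL.

4.5 μg/mL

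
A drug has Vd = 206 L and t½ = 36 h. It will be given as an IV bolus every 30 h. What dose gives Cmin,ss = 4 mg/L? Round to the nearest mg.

644 mg

τ/t½ = 30/36 ≈ 0.83333, so f = (1/2)^(30/36) ≈ 0.561231.
Cmin,ss = (D/Vd)·f/(1−f), so D = Cmin,ss·Vd·(1−f)/f.
D = 4 × 206 × (1−f)/f ≈ 4 × 206 × 0.78180 ≈ 644.20 mg.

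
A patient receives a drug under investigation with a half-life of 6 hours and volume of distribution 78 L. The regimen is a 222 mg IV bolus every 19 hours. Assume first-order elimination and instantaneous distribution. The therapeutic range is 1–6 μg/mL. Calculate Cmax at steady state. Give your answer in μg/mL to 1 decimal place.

k = ln2/t½ = ln2/6 ≈ 0.115525 h⁻¹; fraction remaining f = e^(−kτ) = e^(−0.115525×19) ≈ 0.1114.
At steady state, accumulation factor R = 1/(1 − e^(−kτ)) ≈ 1.1254.
Each bolus raises the concentration by D/Vd = 222/78 ≈ 2.846 μg/mL.
Cmax,ss = C₀/(1 − f) ≈ 2.846/0.8886 ≈ 3.203 μg/mL.
Peak 3.2 μg/mL vs MTC 6 μg/mL: below toxic threshold.

3.2 μg/mL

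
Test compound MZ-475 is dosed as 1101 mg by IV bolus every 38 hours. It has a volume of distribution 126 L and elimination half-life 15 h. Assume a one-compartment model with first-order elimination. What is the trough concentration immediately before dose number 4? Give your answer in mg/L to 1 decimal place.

f = (1/2)^(τ/t½) = (1/2)^(38/15) ≈ 0.1727.
C₀ = D/Vd = 1101/126 ≈ 8.738 mg/L.
Before the 4th dose, 3 doses have been given. Superposition: Cmin = C₀·(f + f² + … + f^3).
≈ 8.738 × (0.1727 + 0.0298 + 0.0052) ≈ 8.738 × 0.2077 ≈ 1.815 mg/L.

1.8 mg/L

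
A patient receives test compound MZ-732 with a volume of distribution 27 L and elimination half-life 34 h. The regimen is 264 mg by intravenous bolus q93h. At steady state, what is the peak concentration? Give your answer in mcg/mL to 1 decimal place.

k = ln2/t½ = ln2/34 ≈ 0.020387 h⁻¹; fraction remaining f = e^(−kτ) = e^(−0.020387×93) ≈ 0.1502.
Accumulation ratio R = 1/(1 − f) ≈ 1/0.8498 ≈ 1.1767.
Each bolus raises the concentration by D/Vd = 264/27 ≈ 9.778 mcg/mL.
Steady-state peak Cmax,ss = C₀·R ≈ 9.778 × 1.1767 ≈ 11.506 mcg/mL.

11.5 mcg/mL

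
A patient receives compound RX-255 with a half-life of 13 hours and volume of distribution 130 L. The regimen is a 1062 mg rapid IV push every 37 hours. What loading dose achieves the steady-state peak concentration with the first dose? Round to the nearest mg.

f = (1/2)^(37/13) ≈ 0.139066; accumulation ratio R = 1/(1−f) ≈ 1.16153.
Loading dose to hit Cmax,ss on first dose: D_load = D_maint·R ≈ 1062 × 1.16153 ≈ 1233.54 mg.

1234 mg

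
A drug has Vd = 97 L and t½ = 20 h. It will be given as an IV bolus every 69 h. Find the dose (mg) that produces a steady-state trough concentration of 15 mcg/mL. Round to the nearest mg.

τ/t½ = 69/20 ≈ 3.45, so f = (1/2)^(69/20) ≈ 0.091505.
Cmin,ss = (D/Vd)·f/(1−f), so D = Cmin,ss·Vd·(1−f)/f.
D = 15 × 97 × (1−f)/f ≈ 15 × 97 × 9.92836 ≈ 14445.76 mg.

14446 mg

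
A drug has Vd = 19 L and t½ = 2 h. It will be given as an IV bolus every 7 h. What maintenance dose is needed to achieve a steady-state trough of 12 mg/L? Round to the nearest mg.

2352 mg

τ/t½ = 7/2 ≈ 3.5, so f = (1/2)^(7/2) ≈ 0.088388.
Cmin,ss = (D/Vd)·f/(1−f), so D = Cmin,ss·Vd·(1−f)/f.
D = 12 × 19 × (1−f)/f ≈ 12 × 19 × 10.31375 ≈ 2351.54 mg.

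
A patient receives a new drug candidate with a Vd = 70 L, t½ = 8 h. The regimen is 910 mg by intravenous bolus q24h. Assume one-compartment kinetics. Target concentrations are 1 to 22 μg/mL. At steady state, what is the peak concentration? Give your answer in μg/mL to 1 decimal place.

τ = 24 h = 3 half-lives, so f = (1/2)^3 = 0.125.
At steady state, R = 1/(1 − 0.125) = 8/7.
Single-dose peak C₀ = D/Vd = 910/70 = 13 μg/mL.
Steady-state peak Cmax,ss = C₀·R = 13 × 8/7 ≈ 14.857 μg/mL.
Peak 14.9 μg/mL vs MTC 22 μg/mL: below toxic threshold.

14.9 μg/mL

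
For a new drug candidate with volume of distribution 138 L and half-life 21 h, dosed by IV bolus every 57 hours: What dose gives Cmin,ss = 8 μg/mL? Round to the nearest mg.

6141 mg

τ/t½ = 57/21 ≈ 2.7143, so f = (1/2)^(57/21) ≈ 0.152377.
Cmin,ss = (D/Vd)·f/(1−f), so D = Cmin,ss·Vd·(1−f)/f.
D = 8 × 138 × (1−f)/f ≈ 8 × 138 × 5.56267 ≈ 6141.19 mg.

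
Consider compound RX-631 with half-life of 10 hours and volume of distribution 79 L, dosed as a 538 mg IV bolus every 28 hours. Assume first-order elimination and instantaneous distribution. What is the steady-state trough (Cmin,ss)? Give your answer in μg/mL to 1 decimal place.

k = ln2/t½ = ln2/10 ≈ 0.069315 h⁻¹; fraction remaining f = e^(−kτ) = e^(−0.069315×28) ≈ 0.1436.
Single-dose peak C₀ = D/Vd = 538/79 ≈ 6.810 μg/mL.
Steady-state trough Cmin,ss = C₀·f/(1−f) ≈ 6.810 × 0.1436/0.8564 ≈ 1.142 μg/mL.

1.1 μg/mL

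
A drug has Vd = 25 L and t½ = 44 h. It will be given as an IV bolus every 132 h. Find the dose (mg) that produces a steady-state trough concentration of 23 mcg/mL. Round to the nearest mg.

τ/t½ = 132/44 ≈ 3, so f = (1/2)^(132/44) ≈ 0.125000.
Cmin,ss = (D/Vd)·f/(1−f), so D = Cmin,ss·Vd·(1−f)/f.
D = 23 × 25 × (1−f)/f ≈ 23 × 25 × 7.00000 ≈ 4025.00 mg.

4025 mg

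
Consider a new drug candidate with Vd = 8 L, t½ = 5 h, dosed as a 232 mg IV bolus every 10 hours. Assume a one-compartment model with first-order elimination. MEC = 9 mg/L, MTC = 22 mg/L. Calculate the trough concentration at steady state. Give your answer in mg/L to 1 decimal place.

The dosing interval is 2 half-lives, so f = 2^(−2) = 0.25.
Accumulation ratio R = 1/(1 − f) = 1/0.75 = 4/3.
Single-dose peak C₀ = D/Vd = 232/8 = 29 mg/L.
Steady-state peak Cmax,ss = C₀·R = 29 × 4/3 ≈ 38.667 mg/L.
Steady-state trough Cmin,ss = Cmax,ss·f ≈ 38.667 × 0.25 ≈ 9.667 mg/L.
Trough 9.7 mg/L vs MEC 9 mg/L: adequate.

9.7 mg/L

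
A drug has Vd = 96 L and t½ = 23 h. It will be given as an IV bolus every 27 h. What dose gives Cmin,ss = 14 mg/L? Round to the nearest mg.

1688 mg

τ/t½ = 27/23 ≈ 1.1739, so f = (1/2)^(27/23) ≈ 0.443218.
Cmin,ss = (D/Vd)·f/(1−f), so D = Cmin,ss·Vd·(1−f)/f.
D = 14 × 96 × (1−f)/f ≈ 14 × 96 × 1.25623 ≈ 1688.37 mg.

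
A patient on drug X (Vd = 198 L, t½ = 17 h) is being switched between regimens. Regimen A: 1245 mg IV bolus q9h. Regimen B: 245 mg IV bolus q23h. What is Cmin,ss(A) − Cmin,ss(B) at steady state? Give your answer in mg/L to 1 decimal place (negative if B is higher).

Regimen A: f = (1/2)^(9/17) ≈ 0.6928; Cmin,ss = (1245/198)·f/(1−f) ≈ 14.180 mg/L.
Regimen B: f = (1/2)^(23/17) ≈ 0.3915; Cmin,ss = (245/198)·f/(1−f) ≈ 0.796 mg/L.
Difference ≈ 14.180 − 0.796 ≈ 13.384 mg/L.

13.4 mg/L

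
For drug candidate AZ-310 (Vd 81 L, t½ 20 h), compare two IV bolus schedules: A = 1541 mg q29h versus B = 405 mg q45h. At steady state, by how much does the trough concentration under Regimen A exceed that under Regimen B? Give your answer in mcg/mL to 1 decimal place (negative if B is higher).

9.7 mcg/mL

Regimen A: f = (1/2)^(29/20) ≈ 0.3660; Cmin,ss = (1541/81)·f/(1−f) ≈ 10.983 mcg/mL.
Regimen B: f = (1/2)^(45/20) ≈ 0.2102; Cmin,ss = (405/81)·f/(1−f) ≈ 1.331 mcg/mL.
Difference ≈ 10.983 − 1.331 ≈ 9.652 mcg/mL.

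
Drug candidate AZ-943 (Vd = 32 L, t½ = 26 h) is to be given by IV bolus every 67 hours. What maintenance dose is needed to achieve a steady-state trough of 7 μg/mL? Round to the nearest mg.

τ/t½ = 67/26 ≈ 2.5769, so f = (1/2)^(67/26) ≈ 0.167598.
Cmin,ss = (D/Vd)·f/(1−f), so D = Cmin,ss·Vd·(1−f)/f.
D = 7 × 32 × (1−f)/f ≈ 7 × 32 × 4.96666 ≈ 1112.53 mg.

1113 mg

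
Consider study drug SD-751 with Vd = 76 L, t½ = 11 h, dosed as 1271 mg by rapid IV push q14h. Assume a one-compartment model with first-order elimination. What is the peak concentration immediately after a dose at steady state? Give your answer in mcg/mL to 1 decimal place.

k = ln2/t½ = ln2/11 ≈ 0.063013 h⁻¹; fraction remaining f = e^(−kτ) = e^(−0.063013×14) ≈ 0.4139.
Accumulation ratio R = 1/(1 − f) ≈ 1/0.5861 ≈ 1.7062.
Each bolus raises the concentration by D/Vd = 1271/76 ≈ 16.724 mcg/mL.
Steady-state peak Cmax,ss = C₀·R ≈ 16.724 × 1.7062 ≈ 28.534 mcg/mL.

28.5 mcg/mL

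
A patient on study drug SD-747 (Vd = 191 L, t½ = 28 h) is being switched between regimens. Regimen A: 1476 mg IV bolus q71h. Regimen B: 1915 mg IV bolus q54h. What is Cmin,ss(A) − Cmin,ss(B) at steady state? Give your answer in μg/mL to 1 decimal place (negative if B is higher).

-2.0 μg/mL

Regimen A: f = (1/2)^(71/28) ≈ 0.1725; Cmin,ss = (1476/191)·f/(1−f) ≈ 1.611 μg/mL.
Regimen B: f = (1/2)^(54/28) ≈ 0.2627; Cmin,ss = (1915/191)·f/(1−f) ≈ 3.572 μg/mL.
Difference ≈ 1.611 − 3.572 ≈ -1.961 μg/mL.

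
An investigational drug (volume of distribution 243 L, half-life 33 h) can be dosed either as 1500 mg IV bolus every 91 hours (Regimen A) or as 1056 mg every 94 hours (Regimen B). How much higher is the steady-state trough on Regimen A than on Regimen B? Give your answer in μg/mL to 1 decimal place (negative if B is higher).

Regimen A: f = (1/2)^(91/33) ≈ 0.1479; Cmin,ss = (1500/243)·f/(1−f) ≈ 1.071 μg/mL.
Regimen B: f = (1/2)^(94/33) ≈ 0.1388; Cmin,ss = (1056/243)·f/(1−f) ≈ 0.700 μg/mL.
Difference ≈ 1.071 − 0.700 ≈ 0.371 μg/mL.

0.4 μg/mL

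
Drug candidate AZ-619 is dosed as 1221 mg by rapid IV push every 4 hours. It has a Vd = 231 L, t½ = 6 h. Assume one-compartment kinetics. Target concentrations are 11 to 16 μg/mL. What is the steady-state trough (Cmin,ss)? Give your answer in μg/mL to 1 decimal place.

9.0 μg/mL

Over one 4-h interval, 4/6 ≈ 0.66667 half-lives elapse, leaving f ≈ 0.6300 of each dose.
Accumulation ratio R = 1/(1 − f) ≈ 1/0.3700 ≈ 2.7027.
Each bolus raises the concentration by D/Vd = 1221/231 ≈ 5.286 μg/mL.
Steady-state peak Cmax,ss = C₀·R ≈ 5.286 × 2.7027 ≈ 14.286 μg/mL.
Steady-state trough Cmin,ss = Cmax,ss·f ≈ 14.286 × 0.6300 ≈ 9.000 μg/mL.
Trough 9.0 μg/mL vs MEC 11 μg/mL: subtherapeutic.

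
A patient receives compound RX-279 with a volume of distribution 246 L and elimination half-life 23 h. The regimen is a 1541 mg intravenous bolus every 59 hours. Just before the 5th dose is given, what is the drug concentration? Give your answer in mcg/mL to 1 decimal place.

1.3 mcg/mL

f = (1/2)^(τ/t½) = (1/2)^(59/23) ≈ 0.1690.
C₀ = D/Vd = 1541/246 ≈ 6.264 mcg/mL.
Before the 5th dose, 4 doses have been given. Superposition: Cmin = C₀·(f + f² + … + f^4).
≈ 6.264 × (0.1690 + 0.0286 + 0.0048 + 0.0008) ≈ 6.264 × 0.2032 ≈ 1.273 mcg/mL.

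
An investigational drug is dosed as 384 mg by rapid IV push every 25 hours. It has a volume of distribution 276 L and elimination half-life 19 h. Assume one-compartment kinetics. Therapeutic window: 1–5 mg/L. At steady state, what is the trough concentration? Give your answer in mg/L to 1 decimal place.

Over one 25-h interval, 25/19 ≈ 1.3158 half-lives elapse, leaving f ≈ 0.4017 of each dose.
At steady state, accumulation factor R = 1/(1 − e^(−kτ)) ≈ 1.6714.
Single-dose peak C₀ = D/Vd = 384/276 ≈ 1.391 mg/L.
Cmax,ss = C₀/(1 − f) ≈ 1.391/0.5983 ≈ 2.325 mg/L.
One interval later, Cmin,ss = Cmax,ss·e^(−kτ) ≈ 2.325 × 0.4017 ≈ 0.934 mg/L.
Trough 0.9 mg/L vs MEC 1 mg/L: subtherapeutic.

0.9 mg/L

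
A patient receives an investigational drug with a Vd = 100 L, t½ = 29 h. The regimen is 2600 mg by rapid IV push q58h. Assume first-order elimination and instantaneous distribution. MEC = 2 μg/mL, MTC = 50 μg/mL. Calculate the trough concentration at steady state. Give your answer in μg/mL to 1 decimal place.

τ = 58 h = 2 half-lives, so f = (1/2)^2 = 0.25.
At steady state, R = 1/(1 − 0.25) = 4/3.
Single-dose peak C₀ = D/Vd = 2600/100 = 26 μg/mL.
Steady-state peak Cmax,ss = C₀·R = 26 × 4/3 ≈ 34.667 μg/mL.
Steady-state trough Cmin,ss = Cmax,ss·f ≈ 34.667 × 0.25 ≈ 8.667 μg/mL.
Trough 8.7 μg/mL vs MEC 2 μg/mL: adequate.

8.7 μg/mL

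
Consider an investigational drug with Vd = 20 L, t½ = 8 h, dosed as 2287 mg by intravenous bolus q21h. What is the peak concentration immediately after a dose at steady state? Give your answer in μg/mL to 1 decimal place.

136.5 μg/mL

Over one 21-h interval, 21/8 ≈ 2.625 half-lives elapse, leaving f ≈ 0.1621 of each dose.
Accumulation ratio R = 1/(1 − f) ≈ 1/0.8379 ≈ 1.1935.
Single-dose peak C₀ = D/Vd = 2287/20 ≈ 114.350 μg/mL.
Steady-state peak Cmax,ss = C₀·R ≈ 114.350 × 1.1935 ≈ 136.477 μg/mL.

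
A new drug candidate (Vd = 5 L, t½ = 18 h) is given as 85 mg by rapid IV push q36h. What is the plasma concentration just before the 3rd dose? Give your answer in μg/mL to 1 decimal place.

f = (1/2)^(τ/t½) = (1/2)^(36/18) ≈ 0.2500.
C₀ = D/Vd = 85/5 ≈ 17.000 μg/mL.
Before the 3rd dose, 2 doses have been given. Superposition: Cmin = C₀·(f + f²).
≈ 17.000 × (0.2500 + 0.0625) ≈ 17.000 × 0.3125 ≈ 5.312 μg/mL.

5.3 μg/mL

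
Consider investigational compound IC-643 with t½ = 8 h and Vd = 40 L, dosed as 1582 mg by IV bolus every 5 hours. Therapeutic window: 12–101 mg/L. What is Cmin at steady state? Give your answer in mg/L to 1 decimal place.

k = ln2/t½ = ln2/8 ≈ 0.086643 h⁻¹; fraction remaining f = e^(−kτ) = e^(−0.086643×5) ≈ 0.6484.
Accumulation ratio R = 1/(1 − f) ≈ 1/0.3516 ≈ 2.8441.
Each bolus raises the concentration by D/Vd = 1582/40 ≈ 39.550 mg/L.
Steady-state peak Cmax,ss = C₀·R ≈ 39.550 × 2.8441 ≈ 112.484 mg/L.
Steady-state trough Cmin,ss = Cmax,ss·f ≈ 112.484 × 0.6484 ≈ 72.935 mg/L.
Trough 72.9 mg/L vs MEC 12 mg/L: adequate.

72.9 mg/L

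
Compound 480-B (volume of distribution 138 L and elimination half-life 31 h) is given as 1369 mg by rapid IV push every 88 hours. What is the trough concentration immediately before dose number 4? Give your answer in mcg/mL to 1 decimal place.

1.6 mcg/mL

f = (1/2)^(τ/t½) = (1/2)^(88/31) ≈ 0.1398.
C₀ = D/Vd = 1369/138 ≈ 9.920 mcg/mL.
Before the 4th dose, 3 doses have been given. Superposition: Cmin = C₀·(f + f² + … + f^3).
≈ 9.920 × (0.1398 + 0.0195 + 0.0027) ≈ 9.920 × 0.1620 ≈ 1.607 mcg/mL.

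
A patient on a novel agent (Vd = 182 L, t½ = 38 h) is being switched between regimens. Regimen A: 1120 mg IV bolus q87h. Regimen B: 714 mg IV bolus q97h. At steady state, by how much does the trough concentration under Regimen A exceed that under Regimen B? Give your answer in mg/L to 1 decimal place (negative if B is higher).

Regimen A: f = (1/2)^(87/38) ≈ 0.2046; Cmin,ss = (1120/182)·f/(1−f) ≈ 1.583 mg/L.
Regimen B: f = (1/2)^(97/38) ≈ 0.1704; Cmin,ss = (714/182)·f/(1−f) ≈ 0.806 mg/L.
Difference ≈ 1.583 − 0.806 ≈ 0.777 mg/L.

0.8 mg/L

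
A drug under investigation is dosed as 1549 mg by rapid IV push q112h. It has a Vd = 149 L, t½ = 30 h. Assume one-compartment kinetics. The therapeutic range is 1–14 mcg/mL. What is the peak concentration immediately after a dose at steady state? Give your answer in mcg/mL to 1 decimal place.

k = ln2/t½ = ln2/30 ≈ 0.023105 h⁻¹; fraction remaining f = e^(−kτ) = e^(−0.023105×112) ≈ 0.0752.
At steady state, accumulation factor R = 1/(1 − e^(−kτ)) ≈ 1.0813.
Each bolus raises the concentration by D/Vd = 1549/149 ≈ 10.396 mcg/mL.
Steady-state peak Cmax,ss = C₀·R ≈ 10.396 × 1.0813 ≈ 11.241 mcg/mL.
Peak 11.2 mcg/mL vs MTC 14 mcg/mL: below toxic threshold.

11.2 mcg/mL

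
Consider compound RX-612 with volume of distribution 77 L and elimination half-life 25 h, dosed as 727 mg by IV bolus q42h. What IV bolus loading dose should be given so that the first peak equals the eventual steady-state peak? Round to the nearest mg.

1057 mg

f = (1/2)^(42/25) ≈ 0.312083; accumulation ratio R = 1/(1−f) ≈ 1.45366.
Loading dose to hit Cmax,ss on first dose: D_load = D_maint·R ≈ 727 × 1.45366 ≈ 1056.81 mg.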